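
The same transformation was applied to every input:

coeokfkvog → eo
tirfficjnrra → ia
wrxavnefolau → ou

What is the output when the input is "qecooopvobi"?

Each output is the input with this applied: keep one character in every 3, starting at position 3 (positions 3rd, 6th, 9th, ...), then keep only the vowels.
For "qecooopvobi", step one produces "coo"; step two turns that into "oo".
(Check on "coeokfkvog": → "efo" → "eo" ✓)

oo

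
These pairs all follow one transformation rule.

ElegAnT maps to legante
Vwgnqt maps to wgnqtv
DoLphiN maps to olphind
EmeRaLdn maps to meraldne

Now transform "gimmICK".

immickg

Each output is the input with this applied: move the first character to the end, then convert every letter to lowercase.
Working it through for "gimmICK": intermediate "immICKg", final "immickg".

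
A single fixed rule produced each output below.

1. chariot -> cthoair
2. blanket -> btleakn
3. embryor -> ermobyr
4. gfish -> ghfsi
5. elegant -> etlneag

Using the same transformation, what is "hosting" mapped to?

hgonsit

The transformation: take characters alternately from the front and the back (1st, last, 2nd, 2nd-last, ...).
So "hosting" becomes "hgonsit".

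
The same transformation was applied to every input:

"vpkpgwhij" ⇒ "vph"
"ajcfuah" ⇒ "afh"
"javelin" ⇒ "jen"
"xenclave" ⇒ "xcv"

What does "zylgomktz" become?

Looking at the pairs, the operation is to keep one character in every 3, starting at position 1 (positions 1st, 4th, 7th, ...).
"zylgomktz" → "zgk".

zgk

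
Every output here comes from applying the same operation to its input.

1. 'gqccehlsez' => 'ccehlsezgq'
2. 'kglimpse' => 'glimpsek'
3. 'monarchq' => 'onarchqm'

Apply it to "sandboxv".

In each case the input is transformed by: move the last 3 characters to the front (rotate right by 3), then swap the front and back halves of the string.
Doing the same to "sandboxv": "andboxvs".

andboxvs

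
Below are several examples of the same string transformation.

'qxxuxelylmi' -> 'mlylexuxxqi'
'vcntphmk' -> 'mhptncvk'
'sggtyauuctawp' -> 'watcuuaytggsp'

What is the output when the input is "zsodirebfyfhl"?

In each case the input is transformed by: move the last character to the front, then reverse the string.
Starting from "zsodirebfyfhl": after the first operation, "lzsodirebfyfh"; after the second, "hfyfberidoszl".

hfyfberidoszl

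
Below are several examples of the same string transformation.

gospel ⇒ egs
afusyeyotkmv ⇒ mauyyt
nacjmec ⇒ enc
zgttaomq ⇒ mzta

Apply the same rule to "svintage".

gsit

Looking at the pairs, the operation is to move the last 3 characters to the front (rotate right by 3), then keep every other character starting from the second (positions 2nd, 4th, 6th, ...).
Applying both steps to "svintage": "agesvint", then "gsit".
(Check on "nacjmec": → "mecnacj" → "enc" ✓)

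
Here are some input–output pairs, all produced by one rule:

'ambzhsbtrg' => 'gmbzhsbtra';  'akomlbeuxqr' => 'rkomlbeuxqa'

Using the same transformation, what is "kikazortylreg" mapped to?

gikazortylrek

What's happening: swap the first and last characters.
On "kikazortylreg" that produces "gikazortylrek".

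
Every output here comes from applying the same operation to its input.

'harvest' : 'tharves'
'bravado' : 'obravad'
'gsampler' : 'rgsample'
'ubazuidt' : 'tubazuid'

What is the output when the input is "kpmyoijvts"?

skpmyoijvt

The rule is to move the last character to the front.
For "kpmyoijvts" the result is "skpmyoijvt".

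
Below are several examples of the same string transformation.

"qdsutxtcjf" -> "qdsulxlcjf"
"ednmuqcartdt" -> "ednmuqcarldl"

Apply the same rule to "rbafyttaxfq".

What's happening: replace every "t" with "l".
On "rbafyttaxfq" that produces "rbafyllaxfq".

rbafyllaxfq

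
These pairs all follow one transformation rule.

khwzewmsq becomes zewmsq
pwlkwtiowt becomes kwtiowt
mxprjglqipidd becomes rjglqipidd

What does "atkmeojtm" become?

meojtm

The transformation: delete the first 3 characters.
Doing the same to "atkmeojtm": "meojtm".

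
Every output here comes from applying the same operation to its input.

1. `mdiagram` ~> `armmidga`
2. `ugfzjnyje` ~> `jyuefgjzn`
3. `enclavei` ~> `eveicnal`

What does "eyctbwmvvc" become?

The rule is to move the last 3 characters to the front (rotate right by 3), then swap each adjacent pair of characters (1↔2, 3↔4, ...).
Starting from "eyctbwmvvc": after the first operation, "vvceyctbwm"; after the second, "vveccybtmw".

vveccybtmw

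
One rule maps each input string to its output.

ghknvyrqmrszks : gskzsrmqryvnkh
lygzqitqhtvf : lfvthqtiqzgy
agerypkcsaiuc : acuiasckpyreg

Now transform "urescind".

udnicser

Each output is the input with this applied: move the first character to the end, then reverse the string.
"urescind" → "udnicser".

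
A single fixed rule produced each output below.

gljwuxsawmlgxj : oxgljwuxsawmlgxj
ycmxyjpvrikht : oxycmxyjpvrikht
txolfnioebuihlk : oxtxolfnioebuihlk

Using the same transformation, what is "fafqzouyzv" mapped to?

The rule is to prepend "ox".
So "fafqzouyzv" becomes "oxfafqzouyzv".

oxfafqzouyzv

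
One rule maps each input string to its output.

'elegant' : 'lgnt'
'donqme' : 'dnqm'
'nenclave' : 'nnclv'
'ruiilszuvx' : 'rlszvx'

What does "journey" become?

The transformation: remove every vowel.
For "journey" the result is "jrny".

jrny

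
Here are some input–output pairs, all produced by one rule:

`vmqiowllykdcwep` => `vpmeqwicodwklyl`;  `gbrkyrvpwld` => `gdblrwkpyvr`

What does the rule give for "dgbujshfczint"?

dtgnbiuzjcsfh

The rule is to take characters alternately from the front and the back (1st, last, 2nd, 2nd-last, ...).
Applying that to "dgbujshfczint" gives "dtgnbiuzjcsfh".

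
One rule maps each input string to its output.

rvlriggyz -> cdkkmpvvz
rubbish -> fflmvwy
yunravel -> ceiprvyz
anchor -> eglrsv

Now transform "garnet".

What's happening: shift every letter 4 places forward in the alphabet (wrapping around), then sort the characters into alphabetical order.
For "garnet", step one produces "kevrix"; step two turns that into "eikrvx".

eikrvx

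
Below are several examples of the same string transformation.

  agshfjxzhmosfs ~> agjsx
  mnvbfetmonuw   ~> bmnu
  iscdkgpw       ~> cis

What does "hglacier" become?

In each case the input is transformed by: sort the characters into alphabetical order, then keep one character in every 3, starting at position 1 (positions 1st, 4th, 7th, ...).
On "hglacier": the first step gives "aceghilr", and the second then gives "agl".

agl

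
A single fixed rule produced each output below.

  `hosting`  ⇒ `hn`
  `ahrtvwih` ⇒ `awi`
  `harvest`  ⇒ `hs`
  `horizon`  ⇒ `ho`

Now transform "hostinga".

The transformation: swap each adjacent pair of characters (1↔2, 3↔4, ...), then keep one character in every 3, starting at position 2 (positions 2nd, 5th, 8th, ...).
Working it through for "hostinga": intermediate "ohtsniag", final "hng".
(Check on "horizon": → "ohirozn" → "ho" ✓)

hng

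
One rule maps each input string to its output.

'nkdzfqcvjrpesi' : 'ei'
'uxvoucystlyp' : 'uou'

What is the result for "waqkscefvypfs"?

The transformation: keep only the vowels.
Applying that to "waqkscefvypfs" gives "ae".

ae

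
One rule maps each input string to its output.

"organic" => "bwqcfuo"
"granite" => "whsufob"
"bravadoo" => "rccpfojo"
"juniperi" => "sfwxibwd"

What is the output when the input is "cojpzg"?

dnuqcx

The pattern: shift every letter 12 places backward in the alphabet (wrapping around), then move the last 3 characters to the front (rotate right by 3).
Working it through for "cojpzg": intermediate "qcxdnu", final "dnuqcx".
(Check on "organic": → "cfuobwq" → "bwqcfuo" ✓)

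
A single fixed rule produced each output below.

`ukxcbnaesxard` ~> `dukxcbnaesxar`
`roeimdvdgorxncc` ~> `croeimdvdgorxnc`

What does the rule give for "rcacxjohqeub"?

In each case the input is transformed by: move the last character to the front.
Doing the same to "rcacxjohqeub": "brcacxjohqeu".

brcacxjohqeu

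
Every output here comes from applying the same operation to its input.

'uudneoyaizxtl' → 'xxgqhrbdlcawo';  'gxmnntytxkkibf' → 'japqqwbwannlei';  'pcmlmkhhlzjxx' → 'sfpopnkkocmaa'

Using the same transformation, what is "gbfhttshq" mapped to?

jeikwwvkt

Looking at the pairs, the operation is to shift every letter 3 places forward in the alphabet (wrapping around).
Doing the same to "gbfhttshq": "jeikwwvkt".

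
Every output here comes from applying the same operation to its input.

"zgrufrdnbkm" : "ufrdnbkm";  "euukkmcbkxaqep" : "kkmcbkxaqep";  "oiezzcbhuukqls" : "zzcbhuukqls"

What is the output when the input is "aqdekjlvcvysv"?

Rule — delete the first 3 characters.
For "aqdekjlvcvysv" the result is "ekjlvcvysv".

ekjlvcvysv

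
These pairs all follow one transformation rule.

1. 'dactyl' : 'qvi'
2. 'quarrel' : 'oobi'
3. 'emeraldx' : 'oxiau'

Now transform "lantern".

The rule is to delete the first 3 characters, then shift every letter 3 places backward in the alphabet (wrapping around).
Working it through for "lantern": intermediate "tern", final "qbok".
(Check on "quarrel": → "rrel" → "oobi" ✓)

qbok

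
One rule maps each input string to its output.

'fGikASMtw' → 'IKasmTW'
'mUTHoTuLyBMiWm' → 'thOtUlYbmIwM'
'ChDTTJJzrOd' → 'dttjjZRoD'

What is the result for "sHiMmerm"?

ImMERM

The rule is to delete the first 2 characters, then flip the case of every letter.
"sHiMmerm" → "iMmerm" → "ImMERM".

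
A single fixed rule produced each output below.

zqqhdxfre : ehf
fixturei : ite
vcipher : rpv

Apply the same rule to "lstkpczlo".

okz

Looking at the pairs, the operation is to swap the first and last characters, then keep one character in every 3, starting at position 1 (positions 1st, 4th, 7th, ...).
Applying both steps to "lstkpczlo": "ostkpczll", then "okz".
(Check on "vcipher": → "rciphev" → "rpv" ✓)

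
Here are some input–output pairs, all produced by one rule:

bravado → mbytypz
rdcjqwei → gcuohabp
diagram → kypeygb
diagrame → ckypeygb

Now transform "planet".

rclyjn

Looking at the pairs, the operation is to reverse the string, then shift every letter 2 places backward in the alphabet (wrapping around).
Applying both steps to "planet": "tenalp", then "rclyjn".
(Check on "bravado": → "odavarb" → "mbytypz" ✓)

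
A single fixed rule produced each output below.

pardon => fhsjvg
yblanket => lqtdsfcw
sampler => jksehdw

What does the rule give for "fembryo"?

gxwetjq

The rule is to shift every letter 8 places backward in the alphabet (wrapping around), then move the last character to the front.
For "fembryo", step one produces "xwetjqg"; step two turns that into "gxwetjq".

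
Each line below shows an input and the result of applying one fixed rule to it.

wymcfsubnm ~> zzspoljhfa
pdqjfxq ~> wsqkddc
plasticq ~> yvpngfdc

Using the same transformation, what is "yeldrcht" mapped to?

The pattern: shift every letter 13 places forward in the alphabet (wrapping around) — i.e. ROT13, then sort the characters into reverse alphabetical order.
Applying both steps to "yeldrcht": "lryqepug", then "yurqplge".

yurqplge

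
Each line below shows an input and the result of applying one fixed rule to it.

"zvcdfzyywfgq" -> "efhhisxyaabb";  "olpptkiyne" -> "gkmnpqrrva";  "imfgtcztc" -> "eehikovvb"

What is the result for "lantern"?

cgnpptv

What's happening: sort the characters into alphabetical order, then shift every letter 2 places forward in the alphabet (wrapping around).
"lantern" → "aelnnrt" → "cgnpptv".
(Check on "olpptkiyne": → "eiklnoppty" → "gkmnpqrrva" ✓)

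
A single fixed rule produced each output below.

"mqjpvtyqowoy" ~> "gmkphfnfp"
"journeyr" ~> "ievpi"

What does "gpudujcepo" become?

The pattern: delete the first 3 characters, then shift every letter 9 places backward in the alphabet (wrapping around).
For "gpudujcepo", step one produces "dujcepo"; step two turns that into "ulatvgf".

ulatvgf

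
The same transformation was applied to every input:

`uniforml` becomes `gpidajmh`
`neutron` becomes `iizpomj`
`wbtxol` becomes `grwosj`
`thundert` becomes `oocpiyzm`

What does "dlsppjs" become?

In each case the input is transformed by: shift every letter 5 places backward in the alphabet (wrapping around), then move the last character to the front.
"dlsppjs" → "ygnkken" → "nygnkke".

nygnkke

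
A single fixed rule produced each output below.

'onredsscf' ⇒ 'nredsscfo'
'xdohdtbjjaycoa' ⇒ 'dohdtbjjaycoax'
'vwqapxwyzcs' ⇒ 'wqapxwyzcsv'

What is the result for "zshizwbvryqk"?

Rule — move the first character to the end.
"zshizwbvryqk" → "shizwbvryqkz".

shizwbvryqkz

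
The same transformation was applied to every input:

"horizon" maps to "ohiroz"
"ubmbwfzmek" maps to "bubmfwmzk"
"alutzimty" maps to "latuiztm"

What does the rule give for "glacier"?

The transformation: swap each adjacent pair of characters (1↔2, 3↔4, ...), then delete the last character.
Applying both steps to "glacier": "lgcaeir", then "lgcaei".
(Check on "ubmbwfzmek": → "bubmfwmzke" → "bubmfwmzk" ✓)

lgcaei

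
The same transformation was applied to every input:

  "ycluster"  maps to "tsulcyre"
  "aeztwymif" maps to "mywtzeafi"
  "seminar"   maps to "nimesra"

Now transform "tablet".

What's happening: reverse the string, then move the first 2 characters to the end (rotate left by 2).
On "tablet": the first step gives "telbat", and the second then gives "lbatte".
(Check on "aeztwymif": → "fimywtzea" → "mywtzeafi" ✓)

lbatte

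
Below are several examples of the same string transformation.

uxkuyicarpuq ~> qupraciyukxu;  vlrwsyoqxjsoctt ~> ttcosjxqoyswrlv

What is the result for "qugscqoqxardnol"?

Each output is the input with this applied: reverse the string.
For "qugscqoqxardnol" the result is "londraxqoqcsguq".

londraxqoqcsguq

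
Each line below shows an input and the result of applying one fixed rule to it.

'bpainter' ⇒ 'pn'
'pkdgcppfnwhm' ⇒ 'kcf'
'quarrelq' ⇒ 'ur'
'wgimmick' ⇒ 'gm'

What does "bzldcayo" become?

zc

Each output is the input with this applied: keep one character in every 3, starting at position 2 (positions 2nd, 5th, 8th, ...), then delete the last character.
For "bzldcayo", step one produces "zco"; step two turns that into "zc".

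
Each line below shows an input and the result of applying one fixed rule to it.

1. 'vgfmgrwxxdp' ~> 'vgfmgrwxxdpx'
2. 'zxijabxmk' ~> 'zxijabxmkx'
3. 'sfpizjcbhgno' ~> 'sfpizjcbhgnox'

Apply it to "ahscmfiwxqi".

In each case the input is transformed by: append "x".
For "ahscmfiwxqi" the result is "ahscmfiwxqix".

ahscmfiwxqix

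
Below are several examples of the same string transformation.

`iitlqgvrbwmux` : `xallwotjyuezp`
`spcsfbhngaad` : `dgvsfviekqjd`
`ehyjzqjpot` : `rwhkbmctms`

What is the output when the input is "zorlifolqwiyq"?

btcruolirotzl

The transformation: shift every letter 3 places forward in the alphabet (wrapping around), then move the last 2 characters to the front (rotate right by 2).
For "zorlifolqwiyq" the result is "btcruolirotzl".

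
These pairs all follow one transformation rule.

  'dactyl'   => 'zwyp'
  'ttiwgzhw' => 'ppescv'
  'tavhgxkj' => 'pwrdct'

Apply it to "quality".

mqwhe

Looking at the pairs, the operation is to shift every letter 4 places backward in the alphabet (wrapping around), then delete the last 2 characters.
On "quality": the first step gives "mqwhepu", and the second then gives "mqwhe".
(Check on "tavhgxkj": → "pwrdctgf" → "pwrdct" ✓)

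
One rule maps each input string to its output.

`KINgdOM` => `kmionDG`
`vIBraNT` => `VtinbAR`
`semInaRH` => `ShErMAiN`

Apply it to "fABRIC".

Fcaibr

In each case the input is transformed by: take characters alternately from the front and the back (1st, last, 2nd, 2nd-last, ...), then flip the case of every letter.
On "fABRIC": the first step gives "fCAIBR", and the second then gives "Fcaibr".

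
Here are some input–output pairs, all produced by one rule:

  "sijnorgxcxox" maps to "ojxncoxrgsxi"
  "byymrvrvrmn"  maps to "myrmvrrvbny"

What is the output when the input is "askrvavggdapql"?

qkpravdagvgals

The rule is to take characters alternately from the front and the back (1st, last, 2nd, 2nd-last, ...), then move the first 3 characters to the end (rotate left by 3).
"askrvavggdapql" → "alsqkpravdagvg" → "qkpravdagvgals".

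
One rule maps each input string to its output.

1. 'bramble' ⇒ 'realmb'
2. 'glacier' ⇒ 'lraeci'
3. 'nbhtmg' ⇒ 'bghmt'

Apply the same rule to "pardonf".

What's happening: delete the first character, then take characters alternately from the front and the back (1st, last, 2nd, 2nd-last, ...).
For "pardonf", step one produces "ardonf"; step two turns that into "afrndo".
(Check on "glacier": → "lacier" → "lraeci" ✓)

afrndo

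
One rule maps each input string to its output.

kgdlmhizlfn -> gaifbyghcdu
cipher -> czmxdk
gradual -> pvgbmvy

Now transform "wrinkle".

Looking at the pairs, the operation is to move the last 3 characters to the front (rotate right by 3), then shift every letter 5 places backward in the alphabet (wrapping around).
For "wrinkle", step one produces "klewrin"; step two turns that into "fgzrmdi".

fgzrmdi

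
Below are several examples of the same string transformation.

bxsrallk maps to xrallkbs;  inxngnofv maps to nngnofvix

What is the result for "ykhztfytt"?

Rule — move the first 2 characters to the end (rotate left by 2), then swap the first and last characters.
For "ykhztfytt", step one produces "hztfyttyk"; step two turns that into "kztfyttyh".

kztfyttyh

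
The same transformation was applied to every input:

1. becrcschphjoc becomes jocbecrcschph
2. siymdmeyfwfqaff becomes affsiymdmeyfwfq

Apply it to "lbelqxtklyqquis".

The pattern: move the last 3 characters to the front (rotate right by 3).
Applying that to "lbelqxtklyqquis" gives "uislbelqxtklyqq".

uislbelqxtklyqq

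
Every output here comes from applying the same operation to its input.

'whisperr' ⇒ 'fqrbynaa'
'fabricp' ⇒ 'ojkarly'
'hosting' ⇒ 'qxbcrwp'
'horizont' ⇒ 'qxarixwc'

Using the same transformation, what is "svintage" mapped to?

Each output is the input with this applied: shift every letter 9 places forward in the alphabet (wrapping around).
On "svintage" that produces "berwcjpn".

berwcjpn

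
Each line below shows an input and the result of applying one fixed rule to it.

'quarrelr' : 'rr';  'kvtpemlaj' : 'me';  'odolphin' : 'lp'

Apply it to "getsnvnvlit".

nv

Rule — take characters alternately from the front and the back (1st, last, 2nd, 2nd-last, ...), then keep only the last 2 characters.
For "getsnvnvlit", step one produces "gteitlsvnnv"; step two turns that into "nv".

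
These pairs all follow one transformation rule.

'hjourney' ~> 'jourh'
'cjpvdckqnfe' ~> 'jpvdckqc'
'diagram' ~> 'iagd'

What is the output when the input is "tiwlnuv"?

iwlt

Looking at the pairs, the operation is to delete the last 3 characters, then move the first character to the end.
"tiwlnuv" → "tiwl" → "iwlt".
(Check on "hjourney": → "hjour" → "jourh" ✓)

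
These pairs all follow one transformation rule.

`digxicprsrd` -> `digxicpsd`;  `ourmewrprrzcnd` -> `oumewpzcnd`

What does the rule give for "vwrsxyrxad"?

The transformation: remove every "r".
"vwrsxyrxad" → "vwsxyxad".

vwsxyxad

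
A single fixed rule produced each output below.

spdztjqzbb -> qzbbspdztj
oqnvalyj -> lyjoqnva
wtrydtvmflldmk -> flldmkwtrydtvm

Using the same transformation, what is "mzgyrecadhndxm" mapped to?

The transformation: swap the front and back halves of the string, then move the first character to the end.
So "mzgyrecadhndxm" becomes "dhndxmmzgyreca".

dhndxmmzgyreca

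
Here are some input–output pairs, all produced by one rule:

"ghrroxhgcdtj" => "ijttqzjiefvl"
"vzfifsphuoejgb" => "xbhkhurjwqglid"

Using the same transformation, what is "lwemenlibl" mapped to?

The transformation: shift every letter 2 places forward in the alphabet (wrapping around).
"lwemenlibl" → "nygogpnkdn".

nygogpnkdn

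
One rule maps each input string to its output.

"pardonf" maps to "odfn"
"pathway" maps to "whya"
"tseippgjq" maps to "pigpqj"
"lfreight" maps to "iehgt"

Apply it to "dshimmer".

The transformation: delete the first 3 characters, then swap each adjacent pair of characters (1↔2, 3↔4, ...).
Working it through for "dshimmer": intermediate "immer", final "miemr".

miemr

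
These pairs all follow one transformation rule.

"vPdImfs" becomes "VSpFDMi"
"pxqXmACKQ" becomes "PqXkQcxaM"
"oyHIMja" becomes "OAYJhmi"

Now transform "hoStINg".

HGOnsiT

The transformation: take characters alternately from the front and the back (1st, last, 2nd, 2nd-last, ...), then flip the case of every letter.
Applying both steps to "hoStINg": "hgoNSIt", then "HGOnsiT".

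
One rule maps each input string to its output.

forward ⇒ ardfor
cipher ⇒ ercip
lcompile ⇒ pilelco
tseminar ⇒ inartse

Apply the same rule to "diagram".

What's happening: move the first 3 characters to the end (rotate left by 3), then delete the first character.
Starting from "diagram": after the first operation, "gramdia"; after the second, "ramdia".

ramdia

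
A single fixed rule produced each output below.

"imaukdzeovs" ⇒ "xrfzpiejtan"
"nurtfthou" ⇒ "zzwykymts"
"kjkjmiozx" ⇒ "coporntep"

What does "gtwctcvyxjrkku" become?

zybhyhadcowppl

Each output is the input with this applied: swap the first and last characters, then shift every letter 5 places forward in the alphabet (wrapping around).
"gtwctcvyxjrkku" → "utwctcvyxjrkkg" → "zybhyhadcowppl".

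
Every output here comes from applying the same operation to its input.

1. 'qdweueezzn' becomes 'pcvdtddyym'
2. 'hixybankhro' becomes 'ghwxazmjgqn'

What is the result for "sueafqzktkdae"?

Rule — shift every letter 1 place backward in the alphabet (wrapping around).
"sueafqzktkdae" → "rtdzepyjsjczd".

rtdzepyjsjczd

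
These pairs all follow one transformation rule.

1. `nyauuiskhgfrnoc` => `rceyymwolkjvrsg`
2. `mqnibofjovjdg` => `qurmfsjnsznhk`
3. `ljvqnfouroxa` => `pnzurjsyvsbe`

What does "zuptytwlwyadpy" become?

In each case the input is transformed by: shift every letter 4 places forward in the alphabet (wrapping around).
For "zuptytwlwyadpy" the result is "dytxcxapacehtc".

dytxcxapacehtc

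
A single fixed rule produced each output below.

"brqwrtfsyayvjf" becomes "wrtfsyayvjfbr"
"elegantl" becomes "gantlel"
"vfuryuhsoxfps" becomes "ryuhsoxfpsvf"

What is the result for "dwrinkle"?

inkledw

The transformation: move the first 2 characters to the end (rotate left by 2), then delete the first character.
For "dwrinkle", step one produces "rinkledw"; step two turns that into "inkledw".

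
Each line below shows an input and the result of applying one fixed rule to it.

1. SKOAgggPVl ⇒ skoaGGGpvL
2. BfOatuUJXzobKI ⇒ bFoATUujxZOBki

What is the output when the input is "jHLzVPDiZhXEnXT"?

The transformation: flip the case of every letter.
Doing the same to "jHLzVPDiZhXEnXT": "JhlZvpdIzHxeNxt".

JhlZvpdIzHxeNxt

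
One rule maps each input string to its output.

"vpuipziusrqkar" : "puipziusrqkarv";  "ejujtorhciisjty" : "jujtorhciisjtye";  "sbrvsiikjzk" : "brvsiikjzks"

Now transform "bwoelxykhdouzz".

woelxykhdouzzb

In each case the input is transformed by: move the first character to the end.
Doing the same to "bwoelxykhdouzz": "woelxykhdouzzb".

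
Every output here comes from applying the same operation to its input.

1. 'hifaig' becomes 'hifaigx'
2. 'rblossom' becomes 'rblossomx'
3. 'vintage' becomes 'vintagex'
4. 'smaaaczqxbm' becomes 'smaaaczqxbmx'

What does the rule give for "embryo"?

embryox

Rule — append "x".
Doing the same to "embryo": "embryox".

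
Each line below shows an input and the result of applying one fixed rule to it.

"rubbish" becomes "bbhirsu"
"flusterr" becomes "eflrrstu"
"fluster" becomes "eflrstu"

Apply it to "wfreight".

efghirtw

Looking at the pairs, the operation is to sort the characters into alphabetical order.
For "wfreight" the result is "efghirtw".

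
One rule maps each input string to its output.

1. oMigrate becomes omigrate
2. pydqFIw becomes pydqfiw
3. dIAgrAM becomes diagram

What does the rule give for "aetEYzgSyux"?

The transformation: convert every letter to lowercase.
Doing the same to "aetEYzgSyux": "aeteyzgsyux".

aeteyzgsyux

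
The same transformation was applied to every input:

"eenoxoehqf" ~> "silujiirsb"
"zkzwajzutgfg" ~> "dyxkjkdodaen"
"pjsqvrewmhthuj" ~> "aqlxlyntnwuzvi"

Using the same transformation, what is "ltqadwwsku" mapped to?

The rule is to swap the front and back halves of the string, then shift every letter 4 places forward in the alphabet (wrapping around).
On "ltqadwwsku": the first step gives "wwskultqad", and the second then gives "aawoypxueh".

aawoypxueh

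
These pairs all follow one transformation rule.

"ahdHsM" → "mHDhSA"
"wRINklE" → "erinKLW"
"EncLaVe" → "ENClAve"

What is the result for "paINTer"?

RAintEP

The transformation: swap the first and last characters, then flip the case of every letter.
On "paINTer": the first step gives "raINTep", and the second then gives "RAintEP".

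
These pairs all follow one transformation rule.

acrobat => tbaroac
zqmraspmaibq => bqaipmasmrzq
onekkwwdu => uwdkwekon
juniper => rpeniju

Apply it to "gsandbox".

Rule — swap each adjacent pair of characters (1↔2, 3↔4, ...), then reverse the string.
So "gsandbox" becomes "oxdbangs".

oxdbangs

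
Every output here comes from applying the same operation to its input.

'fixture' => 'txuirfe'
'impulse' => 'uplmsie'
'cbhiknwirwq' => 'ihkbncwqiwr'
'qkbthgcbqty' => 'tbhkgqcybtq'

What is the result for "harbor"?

The rule is to move the first 3 characters to the end (rotate left by 3), then take characters alternately from the front and the back (1st, last, 2nd, 2nd-last, ...).
Working it through for "harbor": intermediate "borhar", final "broarh".

broarh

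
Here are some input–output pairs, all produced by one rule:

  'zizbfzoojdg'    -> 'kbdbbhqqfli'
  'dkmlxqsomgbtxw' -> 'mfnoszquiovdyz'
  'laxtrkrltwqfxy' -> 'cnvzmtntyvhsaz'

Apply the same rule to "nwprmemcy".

The pattern: swap each adjacent pair of characters (1↔2, 3↔4, ...), then shift every letter 2 places forward in the alphabet (wrapping around).
Working it through for "nwprmemcy": intermediate "wnrpemcmy", final "yptrgoeoa".

yptrgoeoa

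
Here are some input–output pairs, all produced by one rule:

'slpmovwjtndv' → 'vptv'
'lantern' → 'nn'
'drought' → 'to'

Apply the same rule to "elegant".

The rule is to take characters alternately from the front and the back (1st, last, 2nd, 2nd-last, ...), then keep one character in every 3, starting at position 2 (positions 2nd, 5th, 8th, ...).
Applying both steps to "elegant": "etlneag", then "te".
(Check on "drought": → "dtrhogu" → "to" ✓)

te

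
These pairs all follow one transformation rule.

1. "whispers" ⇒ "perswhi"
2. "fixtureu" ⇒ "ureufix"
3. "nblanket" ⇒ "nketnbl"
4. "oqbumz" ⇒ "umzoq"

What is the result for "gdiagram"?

gramgdi

Looking at the pairs, the operation is to swap the front and back halves of the string, then delete the last character.
"gdiagram" → "gramgdi".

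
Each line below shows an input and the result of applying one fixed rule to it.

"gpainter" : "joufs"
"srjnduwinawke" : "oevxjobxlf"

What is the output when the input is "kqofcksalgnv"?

The rule is to shift every letter 1 place forward in the alphabet (wrapping around), then delete the first 3 characters.
Applying both steps to "kqofcksalgnv": "lrpgdltbmhow", then "gdltbmhow".
(Check on "srjnduwinawke": → "tskoevxjobxlf" → "oevxjobxlf" ✓)

gdltbmhow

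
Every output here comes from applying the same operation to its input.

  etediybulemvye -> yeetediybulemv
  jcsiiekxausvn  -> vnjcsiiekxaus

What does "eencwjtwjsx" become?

In each case the input is transformed by: move the last 2 characters to the front (rotate right by 2).
So "eencwjtwjsx" becomes "sxeencwjtwj".

sxeencwjtwj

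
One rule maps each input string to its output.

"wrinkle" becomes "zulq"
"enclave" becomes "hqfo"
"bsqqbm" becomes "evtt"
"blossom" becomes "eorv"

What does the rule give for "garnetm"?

jduq

Rule — shift every letter 3 places forward in the alphabet (wrapping around), then keep only the first 4 characters.
Working it through for "garnetm": intermediate "jduqhwp", final "jduq".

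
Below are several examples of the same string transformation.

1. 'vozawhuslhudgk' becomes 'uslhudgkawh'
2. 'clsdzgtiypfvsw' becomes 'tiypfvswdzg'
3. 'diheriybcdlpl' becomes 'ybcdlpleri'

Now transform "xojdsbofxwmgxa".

ofxwmgxadsb

What's happening: delete the first 3 characters, then move the first 3 characters to the end (rotate left by 3).
Working it through for "xojdsbofxwmgxa": intermediate "dsbofxwmgxa", final "ofxwmgxadsb".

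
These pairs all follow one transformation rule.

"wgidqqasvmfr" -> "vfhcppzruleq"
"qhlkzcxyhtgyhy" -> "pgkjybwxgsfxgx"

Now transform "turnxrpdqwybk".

stqmwqocpvxaj

Looking at the pairs, the operation is to shift every letter 1 place backward in the alphabet (wrapping around).
Doing the same to "turnxrpdqwybk": "stqmwqocpvxaj".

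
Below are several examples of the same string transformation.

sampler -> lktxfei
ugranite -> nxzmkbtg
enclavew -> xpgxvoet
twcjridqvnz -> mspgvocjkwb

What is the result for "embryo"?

xhfruk

The transformation: take characters alternately from the front and the back (1st, last, 2nd, 2nd-last, ...), then shift every letter 7 places backward in the alphabet (wrapping around).
Working it through for "embryo": intermediate "eomybr", final "xhfruk".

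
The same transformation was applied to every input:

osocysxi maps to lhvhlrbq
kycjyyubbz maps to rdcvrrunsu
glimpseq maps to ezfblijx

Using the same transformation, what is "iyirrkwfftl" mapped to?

Rule — swap each adjacent pair of characters (1↔2, 3↔4, ...), then shift every letter 7 places backward in the alphabet (wrapping around).
Starting from "iyirrkwfftl": after the first operation, "yirikrfwtfl"; after the second, "rbkbdkypmye".

rbkbdkypmye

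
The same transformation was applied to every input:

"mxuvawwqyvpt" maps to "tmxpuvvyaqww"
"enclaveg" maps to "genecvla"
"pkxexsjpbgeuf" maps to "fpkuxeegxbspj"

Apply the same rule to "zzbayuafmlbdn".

In each case the input is transformed by: swap the first and last characters, then take characters alternately from the front and the back (1st, last, 2nd, 2nd-last, ...).
Applying both steps to "zzbayuafmlbdn": "nzbayuafmlbdz", then "nzzdbbalymufa".

nzzdbbalymufa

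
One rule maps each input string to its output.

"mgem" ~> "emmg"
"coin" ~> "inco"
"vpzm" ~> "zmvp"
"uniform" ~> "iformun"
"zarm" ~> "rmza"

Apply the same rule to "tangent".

The pattern: move the first 2 characters to the end (rotate left by 2).
Doing the same to "tangent": "ngentta".

ngentta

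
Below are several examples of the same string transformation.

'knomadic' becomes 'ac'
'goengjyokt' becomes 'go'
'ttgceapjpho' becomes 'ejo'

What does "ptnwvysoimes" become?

voe

What's happening: keep one character in every 3, starting at position 2 (positions 2nd, 5th, 8th, ...), then delete the first character.
"ptnwvysoimes" → "tvoe" → "voe".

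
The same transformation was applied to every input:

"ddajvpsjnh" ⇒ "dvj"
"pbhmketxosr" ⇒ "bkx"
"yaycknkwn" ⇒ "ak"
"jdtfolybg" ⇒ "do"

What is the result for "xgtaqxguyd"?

gqu

Each output is the input with this applied: delete the last 2 characters, then keep one character in every 3, starting at position 2 (positions 2nd, 5th, 8th, ...).
Starting from "xgtaqxguyd": after the first operation, "xgtaqxgu"; after the second, "gqu".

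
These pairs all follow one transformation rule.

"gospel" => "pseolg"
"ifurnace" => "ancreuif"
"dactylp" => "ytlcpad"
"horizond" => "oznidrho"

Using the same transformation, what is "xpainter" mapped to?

Looking at the pairs, the operation is to move the last 3 characters to the front (rotate right by 3), then take characters alternately from the front and the back (1st, last, 2nd, 2nd-last, ...).
Working it through for "xpainter": intermediate "terxpain", final "tneiraxp".

tneiraxp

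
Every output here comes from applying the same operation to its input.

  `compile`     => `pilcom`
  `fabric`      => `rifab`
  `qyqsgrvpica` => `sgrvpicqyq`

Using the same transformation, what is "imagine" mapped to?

ginima

The transformation: delete the last character, then move the first 3 characters to the end (rotate left by 3).
For "imagine", step one produces "imagin"; step two turns that into "ginima".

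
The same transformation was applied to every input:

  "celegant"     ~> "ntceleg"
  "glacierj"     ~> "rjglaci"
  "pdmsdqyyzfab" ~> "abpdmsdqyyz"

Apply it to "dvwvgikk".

Rule — move the last 2 characters to the front (rotate right by 2), then delete the last character.
Starting from "dvwvgikk": after the first operation, "kkdvwvgi"; after the second, "kkdvwvg".

kkdvwvg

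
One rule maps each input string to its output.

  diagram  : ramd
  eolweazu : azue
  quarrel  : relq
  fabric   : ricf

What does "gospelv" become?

elvg

What's happening: move the last 3 characters to the front (rotate right by 3), then keep only the first 4 characters.
Starting from "gospelv": after the first operation, "elvgosp"; after the second, "elvg".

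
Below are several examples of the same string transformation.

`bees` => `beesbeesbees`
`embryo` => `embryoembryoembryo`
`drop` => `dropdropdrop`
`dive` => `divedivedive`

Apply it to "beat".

beatbeatbeat

The rule is to write the whole string 3 times in a row.
Doing the same to "beat": "beatbeatbeat".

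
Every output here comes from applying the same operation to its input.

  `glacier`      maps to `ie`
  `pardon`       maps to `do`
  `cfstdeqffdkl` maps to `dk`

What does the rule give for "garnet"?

In each case the input is transformed by: move the last 3 characters to the front (rotate right by 3), then keep only the first 2 characters.
Applying both steps to "garnet": "netgar", then "ne".
(Check on "cfstdeqffdkl": → "dklcfstdeqff" → "dk" ✓)

ne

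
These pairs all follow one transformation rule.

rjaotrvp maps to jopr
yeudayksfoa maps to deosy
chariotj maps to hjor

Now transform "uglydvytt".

gtvy

Looking at the pairs, the operation is to keep every other character starting from the second (positions 2nd, 4th, 6th, ...), then sort the characters into alphabetical order.
Working it through for "uglydvytt": intermediate "gyvt", final "gtvy".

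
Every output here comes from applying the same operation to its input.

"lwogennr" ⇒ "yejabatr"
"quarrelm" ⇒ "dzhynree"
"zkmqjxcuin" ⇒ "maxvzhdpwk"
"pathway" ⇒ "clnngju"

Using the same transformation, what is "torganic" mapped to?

What's happening: take characters alternately from the front and the back (1st, last, 2nd, 2nd-last, ...), then shift every letter 13 places forward in the alphabet (wrapping around) — i.e. ROT13.
Starting from "torganic": after the first operation, "tcoirnga"; after the second, "gpbveatn".

gpbveatn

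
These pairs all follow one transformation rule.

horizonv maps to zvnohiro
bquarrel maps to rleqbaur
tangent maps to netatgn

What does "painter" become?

etrapni

The pattern: swap each adjacent pair of characters (1↔2, 3↔4, ...), then move the last 3 characters to the front (rotate right by 3).
Applying that to "painter" gives "etrapni".
(Check on "bquarrel": → "qbaurrle" → "rleqbaur" ✓)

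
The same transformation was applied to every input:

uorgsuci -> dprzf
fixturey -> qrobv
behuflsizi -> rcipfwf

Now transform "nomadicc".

The transformation: delete the first 3 characters, then shift every letter 3 places backward in the alphabet (wrapping around).
"nomadicc" → "adicc" → "xafzz".

xafzz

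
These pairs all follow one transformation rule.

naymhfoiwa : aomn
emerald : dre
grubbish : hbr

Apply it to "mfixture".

Looking at the pairs, the operation is to reverse the string, then keep one character in every 3, starting at position 1 (positions 1st, 4th, 7th, ...).
So "mfixture" becomes "etf".
(Check on "grubbish": → "hsibburg" → "hbr" ✓)

etf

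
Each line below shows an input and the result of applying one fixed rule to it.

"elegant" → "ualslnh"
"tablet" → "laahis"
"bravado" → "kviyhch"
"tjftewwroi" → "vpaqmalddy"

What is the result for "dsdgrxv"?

eckzkny

Rule — shift every letter 7 places forward in the alphabet (wrapping around), then move the last 2 characters to the front (rotate right by 2).
"dsdgrxv" → "eckzkny".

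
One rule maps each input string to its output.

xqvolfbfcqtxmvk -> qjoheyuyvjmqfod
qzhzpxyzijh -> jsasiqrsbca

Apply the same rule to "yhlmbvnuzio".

raefuognsbh

Each output is the input with this applied: shift every letter 7 places backward in the alphabet (wrapping around).
Doing the same to "yhlmbvnuzio": "raefuognsbh".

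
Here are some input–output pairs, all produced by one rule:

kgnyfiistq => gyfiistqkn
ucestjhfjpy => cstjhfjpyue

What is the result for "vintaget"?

itagetvn

The rule is to move the first 2 characters to the end (rotate left by 2), then swap the first and last characters.
Applying both steps to "vintaget": "ntagetvi", then "itagetvn".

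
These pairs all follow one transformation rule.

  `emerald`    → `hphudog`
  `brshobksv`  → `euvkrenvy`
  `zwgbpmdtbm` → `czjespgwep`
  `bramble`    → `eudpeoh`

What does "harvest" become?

kduyhvw

In each case the input is transformed by: shift every letter 3 places forward in the alphabet (wrapping around).
For "harvest" the result is "kduyhvw".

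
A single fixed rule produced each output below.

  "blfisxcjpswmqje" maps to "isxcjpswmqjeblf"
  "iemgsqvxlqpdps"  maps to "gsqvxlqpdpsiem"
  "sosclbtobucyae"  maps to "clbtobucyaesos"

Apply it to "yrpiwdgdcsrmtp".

The rule is to move the first 3 characters to the end (rotate left by 3).
On "yrpiwdgdcsrmtp" that produces "iwdgdcsrmtpyrp".

iwdgdcsrmtpyrp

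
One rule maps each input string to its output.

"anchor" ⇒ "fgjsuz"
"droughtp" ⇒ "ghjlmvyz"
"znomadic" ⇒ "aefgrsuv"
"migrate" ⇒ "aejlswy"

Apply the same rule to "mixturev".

aejlmnpw

The pattern: shift every letter 8 places backward in the alphabet (wrapping around), then sort the characters into alphabetical order.
Starting from "mixturev": after the first operation, "eaplmjwn"; after the second, "aejlmnpw".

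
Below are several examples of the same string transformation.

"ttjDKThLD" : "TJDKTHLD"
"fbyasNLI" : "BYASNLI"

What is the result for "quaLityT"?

The pattern: delete the first character, then convert every letter to uppercase.
Applying both steps to "quaLityT": "uaLityT", then "UALITYT".

UALITYT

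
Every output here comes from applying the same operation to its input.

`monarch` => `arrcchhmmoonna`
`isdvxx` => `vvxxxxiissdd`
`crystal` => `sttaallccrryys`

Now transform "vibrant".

raannttvviibbr

The rule is to double every character, then swap the front and back halves of the string.
So "vibrant" becomes "raannttvviibbr".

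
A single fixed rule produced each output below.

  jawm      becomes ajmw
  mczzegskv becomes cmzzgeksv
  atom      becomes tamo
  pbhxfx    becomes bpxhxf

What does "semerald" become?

esemardl

The transformation: swap each adjacent pair of characters (1↔2, 3↔4, ...).
Doing the same to "semerald": "esemardl".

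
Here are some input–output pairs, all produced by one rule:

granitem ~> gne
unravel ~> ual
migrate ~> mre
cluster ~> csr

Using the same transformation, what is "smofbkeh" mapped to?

sfe

The transformation: keep one character in every 3, starting at position 1 (positions 1st, 4th, 7th, ...).
For "smofbkeh" the result is "sfe".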